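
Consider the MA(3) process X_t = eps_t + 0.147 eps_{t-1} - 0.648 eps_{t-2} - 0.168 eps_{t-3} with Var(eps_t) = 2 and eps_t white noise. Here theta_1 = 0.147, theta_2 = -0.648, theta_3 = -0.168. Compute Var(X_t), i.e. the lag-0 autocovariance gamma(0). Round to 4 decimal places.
\gamma(0) = 2.9395

For an MA(q) process X_t = eps_t + sum_i theta_i eps_{t-i} with
Var(eps_t) = sigma^2, the variance is
  gamma(0) = sigma^2 * (1 + sum_i theta_i^2).
  sum_i theta_i^2 = (0.147)^2 + (-0.648)^2 + (-0.168)^2 = 0.021609 + 0.419904 + 0.028224 = 0.469737.
  gamma(0) = 2 * (1 + 0.469737) = 2 * 1.469737 = 2.939474, which rounds to 2.9395.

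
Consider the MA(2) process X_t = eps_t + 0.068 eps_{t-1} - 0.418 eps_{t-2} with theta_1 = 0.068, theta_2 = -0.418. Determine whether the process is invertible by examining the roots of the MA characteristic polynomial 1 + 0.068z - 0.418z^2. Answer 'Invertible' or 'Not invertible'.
\text{Invertible}

The MA(q) characteristic polynomial is P(z) = 1 + 0.068z - 0.418z^2.
Invertibility requires all roots to lie outside the unit circle, i.e. |z| > 1 for every root.
Set 1 + (0.068) z + (-0.418) z^2 = 0, i.e. a z^2 + b z + c = 0 with a = -0.418, b = 0.068, c = 1.
Discriminant D = b^2 - 4ac = (0.068)^2 - 4*(-0.418)*1 = 0.004624 - (-1.672) = 1.676624.
D >= 0, so the roots are real: z = (-b +/- sqrt(D)) / (2a) = (-0.068 +/- 1.294845) / (-0.836).
  z_1 = (-0.068 + 1.294845) / (-0.836) = -1.4675,   |z_1| = 1.4675.
  z_2 = (-0.068 - 1.294845) / (-0.836) = 1.6302,   |z_2| = 1.6302.
Moduli of all roots: 1.4675, 1.6302.
All moduli strictly greater than 1? Yes.
Verdict: Invertible.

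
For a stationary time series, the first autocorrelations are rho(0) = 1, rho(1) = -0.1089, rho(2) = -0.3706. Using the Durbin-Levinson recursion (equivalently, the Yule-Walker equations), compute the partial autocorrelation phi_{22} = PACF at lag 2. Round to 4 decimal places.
\phi_{22} = -0.3870

The PACF at lag k is phi_{kk}, the last component of the solution
to the Yule-Walker system G_k phi = r_k where
  (G_k)_{ij} = rho(|i - j|), (r_k)_i = rho(i), i,j = 1..k.
Equivalently, Durbin-Levinson gives phi_{kk} iteratively:
  phi_{11} = rho(1)
  phi_{kk} = [rho(k) - sum_{j=1..k-1} phi_{k-1,j} rho(k-j)]
            / [1 - sum_{j=1..k-1} phi_{k-1,j} rho(j)],
  phi_{k,j} = phi_{k-1,j} - phi_{kk} phi_{k-1,k-j},  j = 1..k-1.
Step k = 1:
  phi_11 = rho(1) = -0.1089.
Step k = 2:
  phi_22 = [rho(2) - phi_11 rho(1)] / [1 - phi_11 rho(1)] = [-0.3706 - (-0.1089)(-0.1089)] / [1 - (-0.1089)(-0.1089)]
         = -0.38245921 / 0.98814079 = -0.387.
Therefore phi_{22} = -0.3870.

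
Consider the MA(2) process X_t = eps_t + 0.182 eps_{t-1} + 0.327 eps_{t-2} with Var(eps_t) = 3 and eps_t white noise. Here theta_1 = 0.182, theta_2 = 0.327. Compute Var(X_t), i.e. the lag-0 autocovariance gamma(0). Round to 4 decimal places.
\gamma(0) = 3.4202

For an MA(q) process X_t = eps_t + sum_i theta_i eps_{t-i} with
Var(eps_t) = sigma^2, the variance is
  gamma(0) = sigma^2 * (1 + sum_i theta_i^2).
  sum_i theta_i^2 = (0.182)^2 + (0.327)^2 = 0.033124 + 0.106929 = 0.140053.
  gamma(0) = 3 * (1 + 0.140053) = 3 * 1.140053 = 3.420159, which rounds to 3.4202.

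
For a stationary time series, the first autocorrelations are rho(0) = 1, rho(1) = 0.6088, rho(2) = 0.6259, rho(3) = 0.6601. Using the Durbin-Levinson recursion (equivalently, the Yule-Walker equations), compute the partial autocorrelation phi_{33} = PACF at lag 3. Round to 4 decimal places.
\phi_{33} = 0.3550

The PACF at lag k is phi_{kk}, the last component of the solution
to the Yule-Walker system G_k phi = r_k where
  (G_k)_{ij} = rho(|i - j|), (r_k)_i = rho(i), i,j = 1..k.
Equivalently, Durbin-Levinson gives phi_{kk} iteratively:
  phi_{11} = rho(1)
  phi_{kk} = [rho(k) - sum_{j=1..k-1} phi_{k-1,j} rho(k-j)]
            / [1 - sum_{j=1..k-1} phi_{k-1,j} rho(j)],
  phi_{k,j} = phi_{k-1,j} - phi_{kk} phi_{k-1,k-j},  j = 1..k-1.
Step k = 1:
  phi_11 = rho(1) = 0.6088.
Step k = 2:
  phi_22 = [rho(2) - phi_11 rho(1)] / [1 - phi_11 rho(1)] = [0.6259 - (0.6088)(0.6088)] / [1 - (0.6088)(0.6088)]
         = 0.25526256 / 0.62936256 = 0.405589.
  Update: phi_21 = phi_11 - phi_22 phi_11 = 0.6088 - (0.405589)(0.6088) = 0.361877.
Step k = 3:
  phi_33 = [rho(3) - phi_21 rho(2) - phi_22 rho(1)] / [1 - phi_21 rho(1) - phi_22 rho(2)]
    numerator   = 0.6601 - (0.361877)(0.6259) - (0.405589)(0.6088) = 0.18667833
    denominator = 1 - (0.361877)(0.6088) - (0.405589)(0.6259) = 0.52583086
  phi_33 = 0.18667833 / 0.52583086 = 0.355.
Therefore phi_{33} = 0.3550.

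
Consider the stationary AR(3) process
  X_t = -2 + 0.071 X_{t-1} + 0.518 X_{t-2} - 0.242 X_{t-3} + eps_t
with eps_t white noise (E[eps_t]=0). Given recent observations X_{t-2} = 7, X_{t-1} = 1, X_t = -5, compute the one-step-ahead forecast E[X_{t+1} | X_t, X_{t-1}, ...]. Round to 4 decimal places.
E[X_{t+1} \mid \mathcal F_t] = -3.5310

For an AR(p) model X_t = c + sum_i phi_i X_{t-i} + eps_t, the
one-step-ahead conditional mean is
  E[X_{t+1} | X_t, ...] = c + sum_i phi_i X_{t+1-i}.
Substitute known values:
  E[X_{t+1} | ...] = -2 + (0.071) * (-5) + (0.518) * (1) + (-0.242) * (7)
                   = -3.5310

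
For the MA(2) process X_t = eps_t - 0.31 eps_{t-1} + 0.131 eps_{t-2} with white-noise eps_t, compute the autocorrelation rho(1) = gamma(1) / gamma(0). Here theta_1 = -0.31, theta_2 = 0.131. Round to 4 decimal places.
\rho(1) = -0.3149

For an MA(q) process with theta_0 = 1, the autocovariance is
  gamma(k) = sigma^2 * sum_{i=0..q-k} theta_i * theta_{i+k},
and rho(k) = gamma(k) / gamma(0). Sigma^2 cancels.
  numerator   = (1)*(-0.31) + (-0.31)*(0.131) = -0.35061.
  denominator = (1)^2 + (-0.31)^2 + (0.131)^2 = 1.113261.
  rho(1) = -0.35061 / 1.113261 = -0.3149.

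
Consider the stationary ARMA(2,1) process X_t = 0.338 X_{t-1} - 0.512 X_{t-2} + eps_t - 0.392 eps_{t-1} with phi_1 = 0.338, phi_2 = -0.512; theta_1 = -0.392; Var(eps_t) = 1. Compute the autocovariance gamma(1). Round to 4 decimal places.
\gamma(1) = 0.0528

Multiply the model equation by X_{t-k} and take expectations. With theta_0 = psi_0 = 1 and psi_j the MA(infinity) weights, this gives
  gamma(k) - sum_i phi_i gamma(k-i) = c_k,
  c_k = sigma^2 * sum_{j=k..q} theta_j psi_{j-k}   (c_k = 0 for k > q),
using gamma(-m) = gamma(m).
psi-weights needed (psi_j = theta_j + sum_i phi_i psi_{j-i}):
  psi_1 = theta_1 + phi_1 = -0.392 + (0.338) = -0.054
Right-hand sides:
  c_0 = sigma^2 (1 + theta_1 psi_1) = 1 * (1 + (-0.392)(-0.054)) = 1 * 1.021168 = 1.021168
  c_1 = sigma^2 theta_1 = 1 * (-0.392) = -0.392
  c_2 = 0
Equations for k = 0, 1, 2 (AR order 2, c_2 = 0):
  (E0) gamma(0) = phi_1 gamma(1) + phi_2 gamma(2) + c_0
  (E1) gamma(1) = phi_1 gamma(0) + phi_2 gamma(1) + c_1
  (E2) gamma(2) = phi_1 gamma(1) + phi_2 gamma(0)
From (E1): gamma(1) = A gamma(0) + B with
  A = phi_1 / (1 - phi_2) = 0.338 / 1.512 = 0.223545,   B = c_1 / (1 - phi_2) = -0.392 / 1.512 = -0.259259.
Insert (E2) into (E0): gamma(0) (1 - phi_2^2) = phi_1 (1 + phi_2) gamma(1) + c_0.
  phi_1 (1 + phi_2) = (0.338)(0.488) = 0.164944,   1 - phi_2^2 = 0.737856.
Replace gamma(1) by A gamma(0) + B and collect gamma(0):
  gamma(0) [0.737856 - (0.164944)(0.223545)] = (0.164944)(-0.259259) + 1.021168
  gamma(0) * 0.700984 = 0.978405
  gamma(0) = 0.978405 / 0.700984 = 1.39576.
  gamma(1) = A gamma(0) + B = (0.223545)(1.39576) + (-0.259259) = 0.052756.
Therefore gamma(1) = 0.0528 (to 4 decimal places).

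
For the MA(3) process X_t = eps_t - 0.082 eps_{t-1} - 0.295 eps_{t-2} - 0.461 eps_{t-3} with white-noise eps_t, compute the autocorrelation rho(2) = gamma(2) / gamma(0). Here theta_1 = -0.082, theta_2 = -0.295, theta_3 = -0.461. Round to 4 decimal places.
\rho(2) = -0.1969

For an MA(q) process with theta_0 = 1, the autocovariance is
  gamma(k) = sigma^2 * sum_{i=0..q-k} theta_i * theta_{i+k},
and rho(k) = gamma(k) / gamma(0). Sigma^2 cancels.
  numerator   = (1)*(-0.295) + (-0.082)*(-0.461) = -0.257198.
  denominator = (1)^2 + (-0.082)^2 + (-0.295)^2 + (-0.461)^2 = 1.30627.
  rho(2) = -0.257198 / 1.30627 = -0.1969.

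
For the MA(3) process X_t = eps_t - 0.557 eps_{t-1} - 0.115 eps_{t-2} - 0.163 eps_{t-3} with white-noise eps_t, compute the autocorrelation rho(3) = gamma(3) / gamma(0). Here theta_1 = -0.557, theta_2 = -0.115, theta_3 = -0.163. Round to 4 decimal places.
\rho(3) = -0.1207

For an MA(q) process with theta_0 = 1, the autocovariance is
  gamma(k) = sigma^2 * sum_{i=0..q-k} theta_i * theta_{i+k},
and rho(k) = gamma(k) / gamma(0). Sigma^2 cancels.
  numerator   = (1)*(-0.163) = -0.163.
  denominator = (1)^2 + (-0.557)^2 + (-0.115)^2 + (-0.163)^2 = 1.350043.
  rho(3) = -0.163 / 1.350043 = -0.1207.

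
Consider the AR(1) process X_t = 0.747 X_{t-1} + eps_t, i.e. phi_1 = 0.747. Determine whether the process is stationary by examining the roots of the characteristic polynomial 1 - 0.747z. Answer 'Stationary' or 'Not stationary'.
\text{Stationary}

The AR(p) characteristic polynomial is P(z) = 1 - 0.747z.
Stationarity requires all roots to lie outside the unit circle, i.e. |z| > 1 for every root.
This is linear in z: 1 + (-0.747) z = 0  =>  z = -1/(-0.747) = 1.338688,  |z| = 1.338688.
Moduli of all roots: 1.3387.
All moduli strictly greater than 1? Yes.
Verdict: Stationary.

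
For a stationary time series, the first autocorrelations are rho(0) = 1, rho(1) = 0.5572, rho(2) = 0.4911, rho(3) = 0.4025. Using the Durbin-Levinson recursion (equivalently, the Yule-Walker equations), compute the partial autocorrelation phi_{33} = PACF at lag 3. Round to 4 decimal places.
\phi_{33} = 0.0850

The PACF at lag k is phi_{kk}, the last component of the solution
to the Yule-Walker system G_k phi = r_k where
  (G_k)_{ij} = rho(|i - j|), (r_k)_i = rho(i), i,j = 1..k.
Equivalently, Durbin-Levinson gives phi_{kk} iteratively:
  phi_{11} = rho(1)
  phi_{kk} = [rho(k) - sum_{j=1..k-1} phi_{k-1,j} rho(k-j)]
            / [1 - sum_{j=1..k-1} phi_{k-1,j} rho(j)],
  phi_{k,j} = phi_{k-1,j} - phi_{kk} phi_{k-1,k-j},  j = 1..k-1.
Step k = 1:
  phi_11 = rho(1) = 0.5572.
Step k = 2:
  phi_22 = [rho(2) - phi_11 rho(1)] / [1 - phi_11 rho(1)] = [0.4911 - (0.5572)(0.5572)] / [1 - (0.5572)(0.5572)]
         = 0.18062816 / 0.68952816 = 0.261959.
  Update: phi_21 = phi_11 - phi_22 phi_11 = 0.5572 - (0.261959)(0.5572) = 0.411236.
Step k = 3:
  phi_33 = [rho(3) - phi_21 rho(2) - phi_22 rho(1)] / [1 - phi_21 rho(1) - phi_22 rho(2)]
    numerator   = 0.4025 - (0.411236)(0.4911) - (0.261959)(0.5572) = 0.05457821
    denominator = 1 - (0.411236)(0.5572) - (0.261959)(0.4911) = 0.64221097
  phi_33 = 0.05457821 / 0.64221097 = 0.085.
Therefore phi_{33} = 0.0850.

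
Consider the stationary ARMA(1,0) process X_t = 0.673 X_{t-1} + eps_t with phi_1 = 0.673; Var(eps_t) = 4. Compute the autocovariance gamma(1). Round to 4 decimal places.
\gamma(1) = 4.9208

Multiply the model equation by X_{t-k} and take expectations. With theta_0 = psi_0 = 1 and psi_j the MA(infinity) weights, this gives
  gamma(k) - sum_i phi_i gamma(k-i) = c_k,
  c_k = sigma^2 * sum_{j=k..q} theta_j psi_{j-k}   (c_k = 0 for k > q),
using gamma(-m) = gamma(m).
Pure AR (q = 0): c_0 = sigma^2 = 4, c_k = 0 for k >= 1.
Equations for k = 0 and k = 1 (AR order 1):
  gamma(0) = phi_1 gamma(1) + c_0
  gamma(1) = phi_1 gamma(0) + c_1
Substituting the second into the first: gamma(0) (1 - phi_1^2) = c_0 + phi_1 c_1, so
  gamma(0) = c_0 / (1 - phi_1^2) = 4 / (1 - (0.673)^2) = 4 / 0.547071 = 7.311665.
  gamma(1) = phi_1 gamma(0) = (0.673)(7.311665) = 4.920751.
Therefore gamma(1) = 4.9208 (to 4 decimal places).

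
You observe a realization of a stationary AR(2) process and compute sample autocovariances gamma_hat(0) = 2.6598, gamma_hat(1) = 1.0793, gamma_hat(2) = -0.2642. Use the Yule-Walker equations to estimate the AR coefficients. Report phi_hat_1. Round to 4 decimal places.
\hat\phi_{1} = 0.5340

The Yule-Walker equations for an AR(p) process read, in matrix form,
  Gamma_p phi = r_p,   with   (Gamma_p)_{ij} = gamma(|i - j|),
                       (r_p)_i = gamma(i),   i,j = 1..p.
Substitute the sample gammas (Toeplitz matrix and right-hand side of size 2):
  Gamma_p = [[2.6598, 1.0793], [1.0793, 2.6598]]
  r_p     = [1.0793, -0.2642]
Written out:
  2.6598 phi_1 + 1.0793 phi_2 = 1.0793
  1.0793 phi_1 + 2.6598 phi_2 = -0.2642
Solve by Cramer's rule:
  det = gamma(0)^2 - gamma(1)^2 = (2.6598)^2 - (1.0793)^2 = 7.07453604 - 1.16488849 = 5.90964755
  phi_hat_1 = [gamma(1) gamma(0) - gamma(1) gamma(2)] / det = [(1.0793)(2.6598) - (1.0793)(-0.2642)] / 5.90964755 = 3.1558732 / 5.90964755 = 0.534
  phi_hat_2 = [gamma(0) gamma(2) - gamma(1)^2] / det = [(2.6598)(-0.2642) - (1.0793)^2] / 5.90964755 = -1.86760765 / 5.90964755 = -0.316
So phi_hat = [0.5340, -0.3160].
Therefore phi_hat_1 = 0.5340.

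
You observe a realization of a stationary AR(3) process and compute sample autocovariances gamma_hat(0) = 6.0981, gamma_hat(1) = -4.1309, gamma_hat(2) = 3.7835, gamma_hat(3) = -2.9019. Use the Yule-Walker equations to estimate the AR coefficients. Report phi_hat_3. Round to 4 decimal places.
\hat\phi_{3} = 0.0430

The Yule-Walker equations for an AR(p) process read, in matrix form,
  Gamma_p phi = r_p,   with   (Gamma_p)_{ij} = gamma(|i - j|),
                       (r_p)_i = gamma(i),   i,j = 1..p.
Substitute the sample gammas (Toeplitz matrix and right-hand side of size 3):
  Gamma_p = [[6.0981, -4.1309, 3.7835], [-4.1309, 6.0981, -4.1309], [3.7835, -4.1309, 6.0981]]
  r_p     = [-4.1309, 3.7835, -2.9019]
Written out (R1..R3):
  (R1) 6.0981 phi_1 - 4.1309 phi_2 + 3.7835 phi_3 = -4.1309
  (R2) -4.1309 phi_1 + 6.0981 phi_2 - 4.1309 phi_3 = 3.7835
  (R3) 3.7835 phi_1 - 4.1309 phi_2 + 6.0981 phi_3 = -2.9019
Gaussian elimination:
  R2 <- R2 - (-4.1309/6.0981) R1 = R2 - (-0.677408) R1:  3.299796 phi_2 - 1.567928 phi_3 = 0.985196
  R3 <- R3 - (3.7835/6.0981) R1 = R3 - (0.620439) R1:  -1.567928 phi_2 + 3.750668 phi_3 = -0.338928
  R3 <- R3 - (-1.567928/3.299796) R2 = R3 - (-0.475159) R2:  3.005653 phi_3 = 0.129197
Back-substitution:
  phi_hat_3 = 0.129197 / 3.005653 = 0.042985
  phi_hat_2 = (0.985196 - (-1.567928)(0.042985)) / 3.299796 = 0.318987
  phi_hat_1 = (-4.1309 - (-4.1309)(0.318987) - (3.7835)(0.042985)) / 6.0981 = -0.487993
So phi_hat = [-0.4880, 0.3190, 0.0430].
Therefore phi_hat_3 = 0.0430.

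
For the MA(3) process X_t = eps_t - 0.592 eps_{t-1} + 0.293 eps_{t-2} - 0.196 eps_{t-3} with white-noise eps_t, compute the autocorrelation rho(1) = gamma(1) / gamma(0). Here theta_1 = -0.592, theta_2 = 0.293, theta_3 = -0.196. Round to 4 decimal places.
\rho(1) = -0.5580

For an MA(q) process with theta_0 = 1, the autocovariance is
  gamma(k) = sigma^2 * sum_{i=0..q-k} theta_i * theta_{i+k},
and rho(k) = gamma(k) / gamma(0). Sigma^2 cancels.
  numerator   = (1)*(-0.592) + (-0.592)*(0.293) + (0.293)*(-0.196) = -0.822884.
  denominator = (1)^2 + (-0.592)^2 + (0.293)^2 + (-0.196)^2 = 1.474729.
  rho(1) = -0.822884 / 1.474729 = -0.5580.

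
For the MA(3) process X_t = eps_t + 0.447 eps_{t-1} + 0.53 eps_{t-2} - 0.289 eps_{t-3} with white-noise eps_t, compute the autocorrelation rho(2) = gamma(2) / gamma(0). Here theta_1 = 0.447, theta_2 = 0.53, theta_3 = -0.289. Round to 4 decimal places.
\rho(2) = 0.2562

For an MA(q) process with theta_0 = 1, the autocovariance is
  gamma(k) = sigma^2 * sum_{i=0..q-k} theta_i * theta_{i+k},
and rho(k) = gamma(k) / gamma(0). Sigma^2 cancels.
  numerator   = (1)*(0.53) + (0.447)*(-0.289) = 0.400817.
  denominator = (1)^2 + (0.447)^2 + (0.53)^2 + (-0.289)^2 = 1.56423.
  rho(2) = 0.400817 / 1.56423 = 0.2562.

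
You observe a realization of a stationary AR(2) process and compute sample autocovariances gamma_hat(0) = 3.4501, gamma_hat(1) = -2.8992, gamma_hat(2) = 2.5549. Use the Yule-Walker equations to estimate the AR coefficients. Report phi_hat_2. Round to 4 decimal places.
\hat\phi_{2} = 0.1170

The Yule-Walker equations for an AR(p) process read, in matrix form,
  Gamma_p phi = r_p,   with   (Gamma_p)_{ij} = gamma(|i - j|),
                       (r_p)_i = gamma(i),   i,j = 1..p.
Substitute the sample gammas (Toeplitz matrix and right-hand side of size 2):
  Gamma_p = [[3.4501, -2.8992], [-2.8992, 3.4501]]
  r_p     = [-2.8992, 2.5549]
Written out:
  3.4501 phi_1 - 2.8992 phi_2 = -2.8992
  -2.8992 phi_1 + 3.4501 phi_2 = 2.5549
Solve by Cramer's rule:
  det = gamma(0)^2 - gamma(1)^2 = (3.4501)^2 - (-2.8992)^2 = 11.90319001 - 8.40536064 = 3.49782937
  phi_hat_1 = [gamma(1) gamma(0) - gamma(1) gamma(2)] / det = [(-2.8992)(3.4501) - (-2.8992)(2.5549)] / 3.49782937 = -2.59536384 / 3.49782937 = -0.742
  phi_hat_2 = [gamma(0) gamma(2) - gamma(1)^2] / det = [(3.4501)(2.5549) - (-2.8992)^2] / 3.49782937 = 0.40929985 / 3.49782937 = 0.117
So phi_hat = [-0.7420, 0.1170].
Therefore phi_hat_2 = 0.1170.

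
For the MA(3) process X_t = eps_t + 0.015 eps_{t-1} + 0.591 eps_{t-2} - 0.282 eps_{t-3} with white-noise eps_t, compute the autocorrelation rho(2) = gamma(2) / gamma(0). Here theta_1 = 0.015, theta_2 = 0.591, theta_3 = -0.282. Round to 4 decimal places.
\rho(2) = 0.4106

For an MA(q) process with theta_0 = 1, the autocovariance is
  gamma(k) = sigma^2 * sum_{i=0..q-k} theta_i * theta_{i+k},
and rho(k) = gamma(k) / gamma(0). Sigma^2 cancels.
  numerator   = (1)*(0.591) + (0.015)*(-0.282) = 0.58677.
  denominator = (1)^2 + (0.015)^2 + (0.591)^2 + (-0.282)^2 = 1.42903.
  rho(2) = 0.58677 / 1.42903 = 0.4106.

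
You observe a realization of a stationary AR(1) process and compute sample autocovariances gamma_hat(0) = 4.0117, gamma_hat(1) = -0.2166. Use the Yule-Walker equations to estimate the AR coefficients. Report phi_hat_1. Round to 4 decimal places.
\hat\phi_{1} = -0.0540

The Yule-Walker equations for an AR(p) process read, in matrix form,
  Gamma_p phi = r_p,   with   (Gamma_p)_{ij} = gamma(|i - j|),
                       (r_p)_i = gamma(i),   i,j = 1..p.
Substitute the sample gammas (Toeplitz matrix and right-hand side of size 1):
  Gamma_p = [[4.0117]]
  r_p     = [-0.2166]
With p = 1 this is the single equation gamma(0) phi_1 = gamma(1):
  phi_hat_1 = gamma(1) / gamma(0) = -0.2166 / 4.0117 = -0.0540.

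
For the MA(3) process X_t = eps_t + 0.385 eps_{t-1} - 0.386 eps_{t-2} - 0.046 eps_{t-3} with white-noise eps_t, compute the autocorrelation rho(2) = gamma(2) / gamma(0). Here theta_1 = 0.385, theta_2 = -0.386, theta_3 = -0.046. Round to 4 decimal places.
\rho(2) = -0.3107

For an MA(q) process with theta_0 = 1, the autocovariance is
  gamma(k) = sigma^2 * sum_{i=0..q-k} theta_i * theta_{i+k},
and rho(k) = gamma(k) / gamma(0). Sigma^2 cancels.
  numerator   = (1)*(-0.386) + (0.385)*(-0.046) = -0.40371.
  denominator = (1)^2 + (0.385)^2 + (-0.386)^2 + (-0.046)^2 = 1.299337.
  rho(2) = -0.40371 / 1.299337 = -0.3107.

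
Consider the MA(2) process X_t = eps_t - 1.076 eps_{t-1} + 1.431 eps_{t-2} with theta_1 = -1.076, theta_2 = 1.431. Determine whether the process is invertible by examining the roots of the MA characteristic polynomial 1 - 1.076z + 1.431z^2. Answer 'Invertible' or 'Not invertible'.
\text{Not invertible}

The MA(q) characteristic polynomial is P(z) = 1 - 1.076z + 1.431z^2.
Invertibility requires all roots to lie outside the unit circle, i.e. |z| > 1 for every root.
Set 1 + (-1.076) z + (1.431) z^2 = 0, i.e. a z^2 + b z + c = 0 with a = 1.431, b = -1.076, c = 1.
Discriminant D = b^2 - 4ac = (-1.076)^2 - 4*(1.431)*1 = 1.157776 - (5.724) = -4.566224.
D < 0, so the roots are the complex-conjugate pair z = (-b +/- i sqrt(-D)) / (2a) = 0.376 +/- 0.7466i.
For a conjugate pair |z|^2 = z * conj(z) = (product of roots) = c/a = 1/(1.431) = 0.698812, so |z| = sqrt(0.698812) = 0.8359 for both roots.
Moduli of all roots: 0.8359, 0.8359.
All moduli strictly greater than 1? No.
Verdict: Not invertible.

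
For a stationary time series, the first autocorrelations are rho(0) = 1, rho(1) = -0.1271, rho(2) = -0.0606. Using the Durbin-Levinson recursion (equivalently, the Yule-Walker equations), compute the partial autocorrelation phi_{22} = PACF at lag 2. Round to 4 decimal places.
\phi_{22} = -0.0780

The PACF at lag k is phi_{kk}, the last component of the solution
to the Yule-Walker system G_k phi = r_k where
  (G_k)_{ij} = rho(|i - j|), (r_k)_i = rho(i), i,j = 1..k.
Equivalently, Durbin-Levinson gives phi_{kk} iteratively:
  phi_{11} = rho(1)
  phi_{kk} = [rho(k) - sum_{j=1..k-1} phi_{k-1,j} rho(k-j)]
            / [1 - sum_{j=1..k-1} phi_{k-1,j} rho(j)],
  phi_{k,j} = phi_{k-1,j} - phi_{kk} phi_{k-1,k-j},  j = 1..k-1.
Step k = 1:
  phi_11 = rho(1) = -0.1271.
Step k = 2:
  phi_22 = [rho(2) - phi_11 rho(1)] / [1 - phi_11 rho(1)] = [-0.0606 - (-0.1271)(-0.1271)] / [1 - (-0.1271)(-0.1271)]
         = -0.07675441 / 0.98384559 = -0.078.
Therefore phi_{22} = -0.0780.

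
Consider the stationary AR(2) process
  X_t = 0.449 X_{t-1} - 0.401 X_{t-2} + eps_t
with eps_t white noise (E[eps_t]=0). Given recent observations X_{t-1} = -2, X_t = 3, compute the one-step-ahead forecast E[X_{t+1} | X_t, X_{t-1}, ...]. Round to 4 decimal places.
E[X_{t+1} \mid \mathcal F_t] = 2.1490

For an AR(p) model X_t = c + sum_i phi_i X_{t-i} + eps_t, the
one-step-ahead conditional mean is
  E[X_{t+1} | X_t, ...] = c + sum_i phi_i X_{t+1-i}.
Substitute known values:
  E[X_{t+1} | ...] = (0.449) * (3) + (-0.401) * (-2)
                   = 2.1490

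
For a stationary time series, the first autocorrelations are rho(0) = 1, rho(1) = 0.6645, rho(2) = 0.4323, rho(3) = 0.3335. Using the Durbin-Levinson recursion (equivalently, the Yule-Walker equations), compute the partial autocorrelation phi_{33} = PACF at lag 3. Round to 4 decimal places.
\phi_{33} = 0.0940

The PACF at lag k is phi_{kk}, the last component of the solution
to the Yule-Walker system G_k phi = r_k where
  (G_k)_{ij} = rho(|i - j|), (r_k)_i = rho(i), i,j = 1..k.
Equivalently, Durbin-Levinson gives phi_{kk} iteratively:
  phi_{11} = rho(1)
  phi_{kk} = [rho(k) - sum_{j=1..k-1} phi_{k-1,j} rho(k-j)]
            / [1 - sum_{j=1..k-1} phi_{k-1,j} rho(j)],
  phi_{k,j} = phi_{k-1,j} - phi_{kk} phi_{k-1,k-j},  j = 1..k-1.
Step k = 1:
  phi_11 = rho(1) = 0.6645.
Step k = 2:
  phi_22 = [rho(2) - phi_11 rho(1)] / [1 - phi_11 rho(1)] = [0.4323 - (0.6645)(0.6645)] / [1 - (0.6645)(0.6645)]
         = -0.00926025 / 0.55843975 = -0.016582.
  Update: phi_21 = phi_11 - phi_22 phi_11 = 0.6645 - (-0.016582)(0.6645) = 0.675519.
Step k = 3:
  phi_33 = [rho(3) - phi_21 rho(2) - phi_22 rho(1)] / [1 - phi_21 rho(1) - phi_22 rho(2)]
    numerator   = 0.3335 - (0.675519)(0.4323) - (-0.016582)(0.6645) = 0.05249212
    denominator = 1 - (0.675519)(0.6645) - (-0.016582)(0.4323) = 0.55828619
  phi_33 = 0.05249212 / 0.55828619 = 0.094.
Therefore phi_{33} = 0.0940.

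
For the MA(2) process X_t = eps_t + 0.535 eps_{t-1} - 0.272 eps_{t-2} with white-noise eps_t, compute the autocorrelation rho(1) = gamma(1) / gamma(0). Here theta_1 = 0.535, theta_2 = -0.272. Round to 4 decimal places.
\rho(1) = 0.2863

For an MA(q) process with theta_0 = 1, the autocovariance is
  gamma(k) = sigma^2 * sum_{i=0..q-k} theta_i * theta_{i+k},
and rho(k) = gamma(k) / gamma(0). Sigma^2 cancels.
  numerator   = (1)*(0.535) + (0.535)*(-0.272) = 0.38948.
  denominator = (1)^2 + (0.535)^2 + (-0.272)^2 = 1.360209.
  rho(1) = 0.38948 / 1.360209 = 0.2863.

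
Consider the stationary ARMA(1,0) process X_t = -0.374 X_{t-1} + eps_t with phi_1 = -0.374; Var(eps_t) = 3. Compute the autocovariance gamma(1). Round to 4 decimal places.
\gamma(1) = -1.3045

Multiply the model equation by X_{t-k} and take expectations. With theta_0 = psi_0 = 1 and psi_j the MA(infinity) weights, this gives
  gamma(k) - sum_i phi_i gamma(k-i) = c_k,
  c_k = sigma^2 * sum_{j=k..q} theta_j psi_{j-k}   (c_k = 0 for k > q),
using gamma(-m) = gamma(m).
Pure AR (q = 0): c_0 = sigma^2 = 3, c_k = 0 for k >= 1.
Equations for k = 0 and k = 1 (AR order 1):
  gamma(0) = phi_1 gamma(1) + c_0
  gamma(1) = phi_1 gamma(0) + c_1
Substituting the second into the first: gamma(0) (1 - phi_1^2) = c_0 + phi_1 c_1, so
  gamma(0) = c_0 / (1 - phi_1^2) = 3 / (1 - (-0.374)^2) = 3 / 0.860124 = 3.487869.
  gamma(1) = phi_1 gamma(0) = (-0.374)(3.487869) = -1.304463.
Therefore gamma(1) = -1.3045 (to 4 decimal places).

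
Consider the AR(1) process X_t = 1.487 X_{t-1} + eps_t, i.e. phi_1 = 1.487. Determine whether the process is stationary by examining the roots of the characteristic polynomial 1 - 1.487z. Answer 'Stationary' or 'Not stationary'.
\text{Not stationary}

The AR(p) characteristic polynomial is P(z) = 1 - 1.487z.
Stationarity requires all roots to lie outside the unit circle, i.e. |z| > 1 for every root.
This is linear in z: 1 + (-1.487) z = 0  =>  z = -1/(-1.487) = 0.672495,  |z| = 0.672495.
Moduli of all roots: 0.6725.
All moduli strictly greater than 1? No.
Verdict: Not stationary.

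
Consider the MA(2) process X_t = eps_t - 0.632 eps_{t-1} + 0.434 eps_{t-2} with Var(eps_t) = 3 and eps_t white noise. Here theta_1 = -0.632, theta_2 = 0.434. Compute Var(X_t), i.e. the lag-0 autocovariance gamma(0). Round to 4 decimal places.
\gamma(0) = 4.7633

For an MA(q) process X_t = eps_t + sum_i theta_i eps_{t-i} with
Var(eps_t) = sigma^2, the variance is
  gamma(0) = sigma^2 * (1 + sum_i theta_i^2).
  sum_i theta_i^2 = (-0.632)^2 + (0.434)^2 = 0.399424 + 0.188356 = 0.58778.
  gamma(0) = 3 * (1 + 0.58778) = 3 * 1.58778 = 4.76334, which rounds to 4.7633.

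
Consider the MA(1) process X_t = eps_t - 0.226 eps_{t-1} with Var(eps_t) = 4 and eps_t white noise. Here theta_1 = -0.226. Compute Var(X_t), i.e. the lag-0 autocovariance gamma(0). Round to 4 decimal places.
\gamma(0) = 4.2043

For an MA(q) process X_t = eps_t + sum_i theta_i eps_{t-i} with
Var(eps_t) = sigma^2, the variance is
  gamma(0) = sigma^2 * (1 + sum_i theta_i^2).
  sum_i theta_i^2 = (-0.226)^2 = 0.051076.
  gamma(0) = 4 * (1 + 0.051076) = 4 * 1.051076 = 4.204304, which rounds to 4.2043.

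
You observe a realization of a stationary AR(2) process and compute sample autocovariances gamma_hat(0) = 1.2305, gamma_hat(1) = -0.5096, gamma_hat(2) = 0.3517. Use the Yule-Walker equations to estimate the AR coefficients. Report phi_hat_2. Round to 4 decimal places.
\hat\phi_{2} = 0.1380

The Yule-Walker equations for an AR(p) process read, in matrix form,
  Gamma_p phi = r_p,   with   (Gamma_p)_{ij} = gamma(|i - j|),
                       (r_p)_i = gamma(i),   i,j = 1..p.
Substitute the sample gammas (Toeplitz matrix and right-hand side of size 2):
  Gamma_p = [[1.2305, -0.5096], [-0.5096, 1.2305]]
  r_p     = [-0.5096, 0.3517]
Written out:
  1.2305 phi_1 - 0.5096 phi_2 = -0.5096
  -0.5096 phi_1 + 1.2305 phi_2 = 0.3517
Solve by Cramer's rule:
  det = gamma(0)^2 - gamma(1)^2 = (1.2305)^2 - (-0.5096)^2 = 1.51413025 - 0.25969216 = 1.25443809
  phi_hat_1 = [gamma(1) gamma(0) - gamma(1) gamma(2)] / det = [(-0.5096)(1.2305) - (-0.5096)(0.3517)] / 1.25443809 = -0.44783648 / 1.25443809 = -0.357
  phi_hat_2 = [gamma(0) gamma(2) - gamma(1)^2] / det = [(1.2305)(0.3517) - (-0.5096)^2] / 1.25443809 = 0.17307469 / 1.25443809 = 0.138
So phi_hat = [-0.3570, 0.1380].
Therefore phi_hat_2 = 0.1380.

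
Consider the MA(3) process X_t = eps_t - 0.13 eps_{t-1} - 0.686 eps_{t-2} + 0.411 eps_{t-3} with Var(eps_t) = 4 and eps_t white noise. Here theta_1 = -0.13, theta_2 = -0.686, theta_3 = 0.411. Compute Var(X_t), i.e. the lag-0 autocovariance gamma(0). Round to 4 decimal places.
\gamma(0) = 6.6257

For an MA(q) process X_t = eps_t + sum_i theta_i eps_{t-i} with
Var(eps_t) = sigma^2, the variance is
  gamma(0) = sigma^2 * (1 + sum_i theta_i^2).
  sum_i theta_i^2 = (-0.13)^2 + (-0.686)^2 + (0.411)^2 = 0.0169 + 0.470596 + 0.168921 = 0.656417.
  gamma(0) = 4 * (1 + 0.656417) = 4 * 1.656417 = 6.625668, which rounds to 6.6257.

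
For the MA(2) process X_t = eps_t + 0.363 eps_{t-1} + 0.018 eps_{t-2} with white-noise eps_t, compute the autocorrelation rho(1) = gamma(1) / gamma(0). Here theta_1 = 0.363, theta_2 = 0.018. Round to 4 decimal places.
\rho(1) = 0.3264

For an MA(q) process with theta_0 = 1, the autocovariance is
  gamma(k) = sigma^2 * sum_{i=0..q-k} theta_i * theta_{i+k},
and rho(k) = gamma(k) / gamma(0). Sigma^2 cancels.
  numerator   = (1)*(0.363) + (0.363)*(0.018) = 0.369534.
  denominator = (1)^2 + (0.363)^2 + (0.018)^2 = 1.132093.
  rho(1) = 0.369534 / 1.132093 = 0.3264.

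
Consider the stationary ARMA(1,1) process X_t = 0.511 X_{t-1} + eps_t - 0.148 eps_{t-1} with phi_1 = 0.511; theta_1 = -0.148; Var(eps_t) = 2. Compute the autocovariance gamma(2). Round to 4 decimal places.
\gamma(2) = 0.4641

Multiply the model equation by X_{t-k} and take expectations. With theta_0 = psi_0 = 1 and psi_j the MA(infinity) weights, this gives
  gamma(k) - sum_i phi_i gamma(k-i) = c_k,
  c_k = sigma^2 * sum_{j=k..q} theta_j psi_{j-k}   (c_k = 0 for k > q),
using gamma(-m) = gamma(m).
psi-weights needed (psi_j = theta_j + sum_i phi_i psi_{j-i}):
  psi_1 = theta_1 + phi_1 = -0.148 + (0.511) = 0.363
Right-hand sides:
  c_0 = sigma^2 (1 + theta_1 psi_1) = 2 * (1 + (-0.148)(0.363)) = 2 * 0.946276 = 1.892552
  c_1 = sigma^2 theta_1 = 2 * (-0.148) = -0.296
  c_2 = 0
Equations for k = 0 and k = 1 (AR order 1):
  gamma(0) = phi_1 gamma(1) + c_0
  gamma(1) = phi_1 gamma(0) + c_1
Substituting the second into the first: gamma(0) (1 - phi_1^2) = c_0 + phi_1 c_1, so
  gamma(0) = (c_0 + phi_1 c_1) / (1 - phi_1^2) = (1.892552 + (0.511)(-0.296)) / (1 - (0.511)^2) = 1.741296 / 0.738879 = 2.356673.
  gamma(1) = phi_1 gamma(0) + c_1 = (0.511)(2.356673) + (-0.296) = 0.90826.
For k = 2 (> q): gamma(2) = phi_1 gamma(1) = (0.511)(0.90826) = 0.464121.
Therefore gamma(2) = 0.4641 (to 4 decimal places).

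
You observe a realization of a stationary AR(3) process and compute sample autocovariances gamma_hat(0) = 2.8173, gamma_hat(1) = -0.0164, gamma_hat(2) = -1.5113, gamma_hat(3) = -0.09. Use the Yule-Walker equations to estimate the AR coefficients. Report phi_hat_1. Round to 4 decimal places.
\hat\phi_{1} = -0.0390

The Yule-Walker equations for an AR(p) process read, in matrix form,
  Gamma_p phi = r_p,   with   (Gamma_p)_{ij} = gamma(|i - j|),
                       (r_p)_i = gamma(i),   i,j = 1..p.
Substitute the sample gammas (Toeplitz matrix and right-hand side of size 3):
  Gamma_p = [[2.8173, -0.0164, -1.5113], [-0.0164, 2.8173, -0.0164], [-1.5113, -0.0164, 2.8173]]
  r_p     = [-0.0164, -1.5113, -0.09]
Written out (R1..R3):
  (R1) 2.8173 phi_1 - 0.0164 phi_2 - 1.5113 phi_3 = -0.0164
  (R2) -0.0164 phi_1 + 2.8173 phi_2 - 0.0164 phi_3 = -1.5113
  (R3) -1.5113 phi_1 - 0.0164 phi_2 + 2.8173 phi_3 = -0.09
Gaussian elimination:
  R2 <- R2 - (-0.0164/2.8173) R1 = R2 - (-0.005821) R1:  2.817205 phi_2 - 0.025198 phi_3 = -1.511395
  R3 <- R3 - (-1.5113/2.8173) R1 = R3 - (-0.536436) R1:  -0.025198 phi_2 + 2.006585 phi_3 = -0.098798
  R3 <- R3 - (-0.025198/2.817205) R2 = R3 - (-0.008944) R2:  2.00636 phi_3 = -0.112316
Back-substitution:
  phi_hat_3 = -0.112316 / 2.00636 = -0.05598
  phi_hat_2 = (-1.511395 - (-0.025198)(-0.05598)) / 2.817205 = -0.536988
  phi_hat_1 = (-0.0164 - (-0.0164)(-0.536988) - (-1.5113)(-0.05598)) / 2.8173 = -0.038977
So phi_hat = [-0.0390, -0.5370, -0.0560].
Therefore phi_hat_1 = -0.0390.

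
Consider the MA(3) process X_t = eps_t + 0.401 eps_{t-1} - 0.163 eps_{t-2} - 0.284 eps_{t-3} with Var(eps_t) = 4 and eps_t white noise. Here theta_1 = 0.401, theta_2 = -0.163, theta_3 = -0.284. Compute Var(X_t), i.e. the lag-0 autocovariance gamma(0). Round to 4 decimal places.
\gamma(0) = 5.0721

For an MA(q) process X_t = eps_t + sum_i theta_i eps_{t-i} with
Var(eps_t) = sigma^2, the variance is
  gamma(0) = sigma^2 * (1 + sum_i theta_i^2).
  sum_i theta_i^2 = (0.401)^2 + (-0.163)^2 + (-0.284)^2 = 0.160801 + 0.026569 + 0.080656 = 0.268026.
  gamma(0) = 4 * (1 + 0.268026) = 4 * 1.268026 = 5.072104, which rounds to 5.0721.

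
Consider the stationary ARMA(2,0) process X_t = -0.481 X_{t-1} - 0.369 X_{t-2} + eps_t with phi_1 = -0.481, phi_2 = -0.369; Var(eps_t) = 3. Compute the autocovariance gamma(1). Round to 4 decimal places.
\gamma(1) = -1.3920

Multiply the model equation by X_{t-k} and take expectations. With theta_0 = psi_0 = 1 and psi_j the MA(infinity) weights, this gives
  gamma(k) - sum_i phi_i gamma(k-i) = c_k,
  c_k = sigma^2 * sum_{j=k..q} theta_j psi_{j-k}   (c_k = 0 for k > q),
using gamma(-m) = gamma(m).
Pure AR (q = 0): c_0 = sigma^2 = 3, c_k = 0 for k >= 1.
Equations for k = 0, 1, 2 (AR order 2, c_2 = 0):
  (E0) gamma(0) = phi_1 gamma(1) + phi_2 gamma(2) + c_0
  (E1) gamma(1) = phi_1 gamma(0) + phi_2 gamma(1) + c_1
  (E2) gamma(2) = phi_1 gamma(1) + phi_2 gamma(0)
From (E1): gamma(1) = A gamma(0) + B with
  A = phi_1 / (1 - phi_2) = -0.481 / 1.369 = -0.351351,   B = c_1 / (1 - phi_2) = 0 / 1.369 = 0.
Insert (E2) into (E0): gamma(0) (1 - phi_2^2) = phi_1 (1 + phi_2) gamma(1) + c_0.
  phi_1 (1 + phi_2) = (-0.481)(0.631) = -0.303511,   1 - phi_2^2 = 0.863839.
Replace gamma(1) by A gamma(0) + B and collect gamma(0):
  gamma(0) [0.863839 - (-0.303511)(-0.351351)] = c_0 = 3
  gamma(0) * 0.7572 = 3
  gamma(0) = 3 / 0.7572 = 3.961965.
  gamma(1) = A gamma(0) = (-0.351351)(3.961965) = -1.392042.
Therefore gamma(1) = -1.3920 (to 4 decimal places).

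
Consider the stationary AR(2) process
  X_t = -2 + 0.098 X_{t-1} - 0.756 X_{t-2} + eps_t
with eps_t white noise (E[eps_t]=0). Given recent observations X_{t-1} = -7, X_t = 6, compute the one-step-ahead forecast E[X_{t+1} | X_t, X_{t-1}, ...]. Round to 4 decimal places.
E[X_{t+1} \mid \mathcal F_t] = 3.8800

For an AR(p) model X_t = c + sum_i phi_i X_{t-i} + eps_t, the
one-step-ahead conditional mean is
  E[X_{t+1} | X_t, ...] = c + sum_i phi_i X_{t+1-i}.
Substitute known values:
  E[X_{t+1} | ...] = -2 + (0.098) * (6) + (-0.756) * (-7)
                   = 3.8800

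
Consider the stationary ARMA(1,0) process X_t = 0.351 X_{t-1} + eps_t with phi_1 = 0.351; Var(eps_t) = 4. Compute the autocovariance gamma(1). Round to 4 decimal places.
\gamma(1) = 1.6013

Multiply the model equation by X_{t-k} and take expectations. With theta_0 = psi_0 = 1 and psi_j the MA(infinity) weights, this gives
  gamma(k) - sum_i phi_i gamma(k-i) = c_k,
  c_k = sigma^2 * sum_{j=k..q} theta_j psi_{j-k}   (c_k = 0 for k > q),
using gamma(-m) = gamma(m).
Pure AR (q = 0): c_0 = sigma^2 = 4, c_k = 0 for k >= 1.
Equations for k = 0 and k = 1 (AR order 1):
  gamma(0) = phi_1 gamma(1) + c_0
  gamma(1) = phi_1 gamma(0) + c_1
Substituting the second into the first: gamma(0) (1 - phi_1^2) = c_0 + phi_1 c_1, so
  gamma(0) = c_0 / (1 - phi_1^2) = 4 / (1 - (0.351)^2) = 4 / 0.876799 = 4.562049.
  gamma(1) = phi_1 gamma(0) = (0.351)(4.562049) = 1.601279.
Therefore gamma(1) = 1.6013 (to 4 decimal places).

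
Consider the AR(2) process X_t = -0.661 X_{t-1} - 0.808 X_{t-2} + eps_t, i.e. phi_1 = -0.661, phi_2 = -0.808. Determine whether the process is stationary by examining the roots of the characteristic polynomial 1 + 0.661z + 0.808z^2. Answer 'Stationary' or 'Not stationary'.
\text{Stationary}

The AR(p) characteristic polynomial is P(z) = 1 + 0.661z + 0.808z^2.
Stationarity requires all roots to lie outside the unit circle, i.e. |z| > 1 for every root.
Set 1 + (0.661) z + (0.808) z^2 = 0, i.e. a z^2 + b z + c = 0 with a = 0.808, b = 0.661, c = 1.
Discriminant D = b^2 - 4ac = (0.661)^2 - 4*(0.808)*1 = 0.436921 - (3.232) = -2.795079.
D < 0, so the roots are the complex-conjugate pair z = (-b +/- i sqrt(-D)) / (2a) = -0.409 +/- 1.0346i.
For a conjugate pair |z|^2 = z * conj(z) = (product of roots) = c/a = 1/(0.808) = 1.237624, so |z| = sqrt(1.237624) = 1.1125 for both roots.
Moduli of all roots: 1.1125, 1.1125.
All moduli strictly greater than 1? Yes.
Verdict: Stationary.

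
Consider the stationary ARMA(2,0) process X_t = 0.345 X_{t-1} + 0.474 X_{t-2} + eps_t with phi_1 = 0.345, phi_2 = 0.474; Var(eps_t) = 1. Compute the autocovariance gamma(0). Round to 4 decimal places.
\gamma(0) = 2.2636

Multiply the model equation by X_{t-k} and take expectations. With theta_0 = psi_0 = 1 and psi_j the MA(infinity) weights, this gives
  gamma(k) - sum_i phi_i gamma(k-i) = c_k,
  c_k = sigma^2 * sum_{j=k..q} theta_j psi_{j-k}   (c_k = 0 for k > q),
using gamma(-m) = gamma(m).
Pure AR (q = 0): c_0 = sigma^2 = 1, c_k = 0 for k >= 1.
Equations for k = 0, 1, 2 (AR order 2, c_2 = 0):
  (E0) gamma(0) = phi_1 gamma(1) + phi_2 gamma(2) + c_0
  (E1) gamma(1) = phi_1 gamma(0) + phi_2 gamma(1) + c_1
  (E2) gamma(2) = phi_1 gamma(1) + phi_2 gamma(0)
From (E1): gamma(1) = A gamma(0) + B with
  A = phi_1 / (1 - phi_2) = 0.345 / 0.526 = 0.655894,   B = c_1 / (1 - phi_2) = 0 / 0.526 = 0.
Insert (E2) into (E0): gamma(0) (1 - phi_2^2) = phi_1 (1 + phi_2) gamma(1) + c_0.
  phi_1 (1 + phi_2) = (0.345)(1.474) = 0.50853,   1 - phi_2^2 = 0.775324.
Replace gamma(1) by A gamma(0) + B and collect gamma(0):
  gamma(0) [0.775324 - (0.50853)(0.655894)] = c_0 = 1
  gamma(0) * 0.441782 = 1
  gamma(0) = 1 / 0.441782 = 2.263557.
Therefore gamma(0) = 2.2636 (to 4 decimal places).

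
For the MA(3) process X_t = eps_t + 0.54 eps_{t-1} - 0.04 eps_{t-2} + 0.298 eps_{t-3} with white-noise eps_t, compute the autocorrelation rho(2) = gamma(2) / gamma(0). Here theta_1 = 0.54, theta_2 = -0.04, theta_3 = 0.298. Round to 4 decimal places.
\rho(2) = 0.0875

For an MA(q) process with theta_0 = 1, the autocovariance is
  gamma(k) = sigma^2 * sum_{i=0..q-k} theta_i * theta_{i+k},
and rho(k) = gamma(k) / gamma(0). Sigma^2 cancels.
  numerator   = (1)*(-0.04) + (0.54)*(0.298) = 0.12092.
  denominator = (1)^2 + (0.54)^2 + (-0.04)^2 + (0.298)^2 = 1.382004.
  rho(2) = 0.12092 / 1.382004 = 0.0875.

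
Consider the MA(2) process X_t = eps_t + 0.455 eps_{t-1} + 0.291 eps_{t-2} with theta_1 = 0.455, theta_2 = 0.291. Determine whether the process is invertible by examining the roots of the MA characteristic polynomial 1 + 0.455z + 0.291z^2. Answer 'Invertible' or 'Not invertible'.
\text{Invertible}

The MA(q) characteristic polynomial is P(z) = 1 + 0.455z + 0.291z^2.
Invertibility requires all roots to lie outside the unit circle, i.e. |z| > 1 for every root.
Set 1 + (0.455) z + (0.291) z^2 = 0, i.e. a z^2 + b z + c = 0 with a = 0.291, b = 0.455, c = 1.
Discriminant D = b^2 - 4ac = (0.455)^2 - 4*(0.291)*1 = 0.207025 - (1.164) = -0.956975.
D < 0, so the roots are the complex-conjugate pair z = (-b +/- i sqrt(-D)) / (2a) = -0.7818 +/- 1.6808i.
For a conjugate pair |z|^2 = z * conj(z) = (product of roots) = c/a = 1/(0.291) = 3.436426, so |z| = sqrt(3.436426) = 1.8538 for both roots.
Moduli of all roots: 1.8538, 1.8538.
All moduli strictly greater than 1? Yes.
Verdict: Invertible.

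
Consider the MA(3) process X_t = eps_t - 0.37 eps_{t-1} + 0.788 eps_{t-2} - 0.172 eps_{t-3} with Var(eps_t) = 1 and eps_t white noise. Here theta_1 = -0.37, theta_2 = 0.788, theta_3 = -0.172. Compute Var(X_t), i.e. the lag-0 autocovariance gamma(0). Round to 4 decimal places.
\gamma(0) = 1.7874

For an MA(q) process X_t = eps_t + sum_i theta_i eps_{t-i} with
Var(eps_t) = sigma^2, the variance is
  gamma(0) = sigma^2 * (1 + sum_i theta_i^2).
  sum_i theta_i^2 = (-0.37)^2 + (0.788)^2 + (-0.172)^2 = 0.1369 + 0.620944 + 0.029584 = 0.787428.
  gamma(0) = 1 * (1 + 0.787428) = 1 * 1.787428 = 1.787428, which rounds to 1.7874.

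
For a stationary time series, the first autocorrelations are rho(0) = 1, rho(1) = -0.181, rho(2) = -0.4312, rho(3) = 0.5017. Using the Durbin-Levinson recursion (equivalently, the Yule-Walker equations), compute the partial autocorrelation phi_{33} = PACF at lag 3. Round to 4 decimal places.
\phi_{33} = 0.4020

The PACF at lag k is phi_{kk}, the last component of the solution
to the Yule-Walker system G_k phi = r_k where
  (G_k)_{ij} = rho(|i - j|), (r_k)_i = rho(i), i,j = 1..k.
Equivalently, Durbin-Levinson gives phi_{kk} iteratively:
  phi_{11} = rho(1)
  phi_{kk} = [rho(k) - sum_{j=1..k-1} phi_{k-1,j} rho(k-j)]
            / [1 - sum_{j=1..k-1} phi_{k-1,j} rho(j)],
  phi_{k,j} = phi_{k-1,j} - phi_{kk} phi_{k-1,k-j},  j = 1..k-1.
Step k = 1:
  phi_11 = rho(1) = -0.181.
Step k = 2:
  phi_22 = [rho(2) - phi_11 rho(1)] / [1 - phi_11 rho(1)] = [-0.4312 - (-0.181)(-0.181)] / [1 - (-0.181)(-0.181)]
         = -0.463961 / 0.967239 = -0.479676.
  Update: phi_21 = phi_11 - phi_22 phi_11 = -0.181 - (-0.479676)(-0.181) = -0.267821.
Step k = 3:
  phi_33 = [rho(3) - phi_21 rho(2) - phi_22 rho(1)] / [1 - phi_21 rho(1) - phi_22 rho(2)]
    numerator   = 0.5017 - (-0.267821)(-0.4312) - (-0.479676)(-0.181) = 0.29939416
    denominator = 1 - (-0.267821)(-0.181) - (-0.479676)(-0.4312) = 0.7446882
  phi_33 = 0.29939416 / 0.7446882 = 0.402.
Therefore phi_{33} = 0.4020.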